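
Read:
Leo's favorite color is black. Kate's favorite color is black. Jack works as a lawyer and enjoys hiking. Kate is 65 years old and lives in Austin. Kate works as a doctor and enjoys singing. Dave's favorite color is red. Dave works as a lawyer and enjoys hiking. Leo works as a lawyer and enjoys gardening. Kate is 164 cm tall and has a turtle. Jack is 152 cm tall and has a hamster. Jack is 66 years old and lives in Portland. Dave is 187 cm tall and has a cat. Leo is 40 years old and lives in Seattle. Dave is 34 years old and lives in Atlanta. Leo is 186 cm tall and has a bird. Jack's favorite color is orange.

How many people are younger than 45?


Filter: 2

2


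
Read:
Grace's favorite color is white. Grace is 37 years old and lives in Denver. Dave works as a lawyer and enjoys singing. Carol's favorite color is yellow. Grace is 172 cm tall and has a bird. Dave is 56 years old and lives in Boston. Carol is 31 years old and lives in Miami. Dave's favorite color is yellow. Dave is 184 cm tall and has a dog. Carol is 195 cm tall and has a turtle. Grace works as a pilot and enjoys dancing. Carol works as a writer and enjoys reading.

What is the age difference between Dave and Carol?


|56 - 31| = 25

25


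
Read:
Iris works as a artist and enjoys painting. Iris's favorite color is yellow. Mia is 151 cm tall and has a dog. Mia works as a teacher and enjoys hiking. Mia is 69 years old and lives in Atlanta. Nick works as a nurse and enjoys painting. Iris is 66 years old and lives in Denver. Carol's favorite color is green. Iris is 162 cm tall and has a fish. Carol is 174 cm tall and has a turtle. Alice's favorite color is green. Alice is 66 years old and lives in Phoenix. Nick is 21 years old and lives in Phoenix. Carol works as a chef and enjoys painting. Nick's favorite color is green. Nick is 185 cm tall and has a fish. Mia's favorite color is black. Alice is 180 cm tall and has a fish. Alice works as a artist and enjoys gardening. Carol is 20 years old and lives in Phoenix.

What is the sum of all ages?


69+21+20+66+66 = 242

242


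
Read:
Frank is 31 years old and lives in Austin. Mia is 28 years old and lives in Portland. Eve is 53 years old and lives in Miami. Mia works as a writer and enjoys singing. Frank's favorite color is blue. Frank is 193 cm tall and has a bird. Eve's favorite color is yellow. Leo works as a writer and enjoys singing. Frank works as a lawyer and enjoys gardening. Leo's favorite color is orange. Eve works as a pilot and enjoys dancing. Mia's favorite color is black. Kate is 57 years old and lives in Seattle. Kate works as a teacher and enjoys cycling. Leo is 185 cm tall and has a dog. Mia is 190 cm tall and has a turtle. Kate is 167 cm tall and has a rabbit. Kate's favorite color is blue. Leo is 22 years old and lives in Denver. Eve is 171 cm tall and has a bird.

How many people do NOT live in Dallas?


Not in Dallas: 5

5


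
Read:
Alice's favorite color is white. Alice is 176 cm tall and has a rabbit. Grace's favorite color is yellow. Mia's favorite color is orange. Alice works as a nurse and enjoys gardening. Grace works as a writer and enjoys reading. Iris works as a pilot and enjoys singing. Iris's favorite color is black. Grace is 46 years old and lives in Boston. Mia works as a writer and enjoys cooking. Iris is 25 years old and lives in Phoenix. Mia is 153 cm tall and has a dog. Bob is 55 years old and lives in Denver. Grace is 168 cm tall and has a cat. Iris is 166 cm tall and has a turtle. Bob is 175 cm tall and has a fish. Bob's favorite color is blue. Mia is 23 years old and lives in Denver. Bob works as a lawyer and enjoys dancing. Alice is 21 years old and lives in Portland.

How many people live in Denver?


Count in Denver: 2

2


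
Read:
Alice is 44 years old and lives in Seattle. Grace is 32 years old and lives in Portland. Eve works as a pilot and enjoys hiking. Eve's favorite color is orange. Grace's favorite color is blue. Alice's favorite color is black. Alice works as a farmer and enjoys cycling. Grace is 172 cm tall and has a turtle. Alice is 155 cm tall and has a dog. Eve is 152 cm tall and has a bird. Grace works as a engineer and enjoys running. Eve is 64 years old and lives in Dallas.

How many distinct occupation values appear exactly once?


Unique occupation values: 3

3


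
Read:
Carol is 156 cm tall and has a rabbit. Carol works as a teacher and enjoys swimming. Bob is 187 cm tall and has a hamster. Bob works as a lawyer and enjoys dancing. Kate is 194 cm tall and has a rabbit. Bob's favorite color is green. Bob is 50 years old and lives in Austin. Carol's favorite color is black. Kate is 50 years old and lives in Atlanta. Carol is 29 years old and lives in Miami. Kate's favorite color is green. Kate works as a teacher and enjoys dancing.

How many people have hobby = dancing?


Count: 2

2


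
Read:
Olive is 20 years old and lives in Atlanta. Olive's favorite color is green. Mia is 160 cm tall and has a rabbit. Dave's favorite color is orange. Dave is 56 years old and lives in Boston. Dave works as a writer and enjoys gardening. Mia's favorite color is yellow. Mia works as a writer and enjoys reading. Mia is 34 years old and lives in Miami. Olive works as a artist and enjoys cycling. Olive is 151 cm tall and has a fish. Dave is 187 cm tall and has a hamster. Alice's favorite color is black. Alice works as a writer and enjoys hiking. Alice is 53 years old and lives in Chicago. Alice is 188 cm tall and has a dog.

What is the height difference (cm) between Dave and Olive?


|187 - 151| = 36

36


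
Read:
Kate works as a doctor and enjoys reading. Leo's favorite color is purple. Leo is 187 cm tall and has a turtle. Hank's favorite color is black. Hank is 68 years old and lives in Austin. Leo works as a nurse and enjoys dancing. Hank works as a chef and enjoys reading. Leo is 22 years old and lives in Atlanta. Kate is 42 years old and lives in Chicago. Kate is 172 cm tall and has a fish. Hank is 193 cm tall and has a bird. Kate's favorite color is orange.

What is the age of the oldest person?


Oldest: Hank at 68

68


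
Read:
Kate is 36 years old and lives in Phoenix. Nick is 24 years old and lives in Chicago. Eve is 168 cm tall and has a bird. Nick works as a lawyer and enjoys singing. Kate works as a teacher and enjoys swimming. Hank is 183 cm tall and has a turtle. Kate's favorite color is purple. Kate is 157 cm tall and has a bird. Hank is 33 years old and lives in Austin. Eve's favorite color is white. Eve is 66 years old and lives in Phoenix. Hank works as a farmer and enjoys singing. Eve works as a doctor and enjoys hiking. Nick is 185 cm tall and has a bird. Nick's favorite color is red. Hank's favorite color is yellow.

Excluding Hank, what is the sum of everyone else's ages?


Sum (excluding Hank): 126

126


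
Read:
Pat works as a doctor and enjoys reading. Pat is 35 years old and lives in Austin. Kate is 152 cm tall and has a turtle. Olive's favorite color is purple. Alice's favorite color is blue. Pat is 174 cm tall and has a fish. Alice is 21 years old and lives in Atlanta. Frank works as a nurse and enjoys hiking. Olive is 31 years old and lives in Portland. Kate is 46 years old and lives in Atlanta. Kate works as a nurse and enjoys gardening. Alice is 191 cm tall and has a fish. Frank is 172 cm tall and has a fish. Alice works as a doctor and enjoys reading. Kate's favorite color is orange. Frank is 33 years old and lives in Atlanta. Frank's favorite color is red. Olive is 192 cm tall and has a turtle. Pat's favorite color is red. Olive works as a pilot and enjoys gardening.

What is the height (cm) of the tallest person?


Tallest: Olive at 192 cm

192


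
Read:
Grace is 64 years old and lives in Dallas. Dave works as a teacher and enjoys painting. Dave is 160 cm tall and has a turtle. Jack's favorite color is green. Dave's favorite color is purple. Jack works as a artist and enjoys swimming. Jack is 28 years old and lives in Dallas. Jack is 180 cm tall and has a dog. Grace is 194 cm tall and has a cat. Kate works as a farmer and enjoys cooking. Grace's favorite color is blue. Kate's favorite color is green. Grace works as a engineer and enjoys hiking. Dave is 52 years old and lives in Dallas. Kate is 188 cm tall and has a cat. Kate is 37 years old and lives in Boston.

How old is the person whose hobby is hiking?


Person with hobby=hiking is Grace, age 64

64


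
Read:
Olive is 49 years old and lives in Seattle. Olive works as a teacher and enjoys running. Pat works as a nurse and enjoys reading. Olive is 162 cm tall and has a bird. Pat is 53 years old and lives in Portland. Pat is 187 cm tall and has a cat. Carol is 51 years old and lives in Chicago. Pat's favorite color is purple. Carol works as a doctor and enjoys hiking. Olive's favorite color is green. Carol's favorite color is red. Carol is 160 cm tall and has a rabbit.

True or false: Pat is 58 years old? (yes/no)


Pat is actually 53. no

no


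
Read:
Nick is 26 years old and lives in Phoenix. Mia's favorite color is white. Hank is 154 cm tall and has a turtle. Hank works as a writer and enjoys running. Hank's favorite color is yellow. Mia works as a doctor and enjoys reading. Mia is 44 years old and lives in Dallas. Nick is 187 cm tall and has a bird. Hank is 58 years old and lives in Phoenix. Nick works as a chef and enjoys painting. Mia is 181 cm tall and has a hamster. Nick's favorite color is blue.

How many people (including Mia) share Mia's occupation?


Mia is a doctor. Count = 1

1


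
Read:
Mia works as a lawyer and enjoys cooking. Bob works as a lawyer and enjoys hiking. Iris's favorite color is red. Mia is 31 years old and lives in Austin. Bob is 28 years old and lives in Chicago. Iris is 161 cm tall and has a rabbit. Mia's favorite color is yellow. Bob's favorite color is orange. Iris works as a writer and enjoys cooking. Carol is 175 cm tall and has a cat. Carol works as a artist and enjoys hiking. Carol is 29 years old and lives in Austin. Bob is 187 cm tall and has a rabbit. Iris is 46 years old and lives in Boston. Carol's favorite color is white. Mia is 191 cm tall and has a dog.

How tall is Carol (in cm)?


Carol is 175 cm tall

175


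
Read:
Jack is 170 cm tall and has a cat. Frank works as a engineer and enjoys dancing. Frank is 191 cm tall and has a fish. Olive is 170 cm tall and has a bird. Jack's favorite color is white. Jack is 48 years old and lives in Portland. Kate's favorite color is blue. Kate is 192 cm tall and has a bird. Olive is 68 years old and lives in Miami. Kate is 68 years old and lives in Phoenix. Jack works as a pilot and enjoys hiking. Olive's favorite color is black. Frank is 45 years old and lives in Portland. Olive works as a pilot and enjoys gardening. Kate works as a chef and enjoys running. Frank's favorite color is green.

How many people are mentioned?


People: Jack, Olive, Frank, Kate. Count = 4

4


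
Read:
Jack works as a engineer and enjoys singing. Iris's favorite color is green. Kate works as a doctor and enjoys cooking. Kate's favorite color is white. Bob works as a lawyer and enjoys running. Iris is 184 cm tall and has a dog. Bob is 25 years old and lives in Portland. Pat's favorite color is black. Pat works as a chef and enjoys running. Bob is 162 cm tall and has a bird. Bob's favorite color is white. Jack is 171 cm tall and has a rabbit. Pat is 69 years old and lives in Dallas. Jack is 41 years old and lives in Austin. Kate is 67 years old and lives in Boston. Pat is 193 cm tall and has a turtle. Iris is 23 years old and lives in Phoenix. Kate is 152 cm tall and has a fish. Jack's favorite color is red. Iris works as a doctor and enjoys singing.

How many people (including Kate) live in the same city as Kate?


Kate lives in Boston. Count = 1

1


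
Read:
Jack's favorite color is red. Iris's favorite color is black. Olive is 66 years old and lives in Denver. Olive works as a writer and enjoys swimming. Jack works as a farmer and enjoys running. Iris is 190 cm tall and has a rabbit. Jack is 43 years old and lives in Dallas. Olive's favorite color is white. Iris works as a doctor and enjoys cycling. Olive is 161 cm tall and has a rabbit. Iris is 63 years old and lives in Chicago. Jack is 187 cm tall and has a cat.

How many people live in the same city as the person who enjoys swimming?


Person with hobby swimming is Olive, city Denver. Count = 1

1


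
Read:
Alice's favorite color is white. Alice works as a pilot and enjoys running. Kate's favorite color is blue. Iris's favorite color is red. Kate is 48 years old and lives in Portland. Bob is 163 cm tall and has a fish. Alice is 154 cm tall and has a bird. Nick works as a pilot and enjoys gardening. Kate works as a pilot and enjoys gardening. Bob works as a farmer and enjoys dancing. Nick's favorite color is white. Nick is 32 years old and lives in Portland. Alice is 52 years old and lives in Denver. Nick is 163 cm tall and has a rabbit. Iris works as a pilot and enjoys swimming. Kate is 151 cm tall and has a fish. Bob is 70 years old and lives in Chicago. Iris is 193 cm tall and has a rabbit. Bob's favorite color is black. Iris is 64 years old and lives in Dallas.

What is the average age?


Sum=266, n=5, avg=53.2

53.2


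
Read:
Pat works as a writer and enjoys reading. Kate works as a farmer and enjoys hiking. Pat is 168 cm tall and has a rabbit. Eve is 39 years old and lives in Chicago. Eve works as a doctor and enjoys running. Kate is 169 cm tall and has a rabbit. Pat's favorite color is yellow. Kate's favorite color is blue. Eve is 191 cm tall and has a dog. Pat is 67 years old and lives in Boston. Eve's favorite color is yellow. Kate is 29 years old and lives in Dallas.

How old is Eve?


Eve is 39 years old

39


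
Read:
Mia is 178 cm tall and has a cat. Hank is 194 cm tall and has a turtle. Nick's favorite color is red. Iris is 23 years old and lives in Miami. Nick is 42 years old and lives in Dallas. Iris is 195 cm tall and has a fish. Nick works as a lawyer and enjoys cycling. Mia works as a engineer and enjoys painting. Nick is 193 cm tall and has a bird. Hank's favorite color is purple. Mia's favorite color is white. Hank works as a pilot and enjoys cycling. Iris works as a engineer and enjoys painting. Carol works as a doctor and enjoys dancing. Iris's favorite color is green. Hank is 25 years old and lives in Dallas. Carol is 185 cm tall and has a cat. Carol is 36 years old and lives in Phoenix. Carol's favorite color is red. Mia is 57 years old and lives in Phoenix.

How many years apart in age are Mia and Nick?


57 vs 42, diff = 15

15


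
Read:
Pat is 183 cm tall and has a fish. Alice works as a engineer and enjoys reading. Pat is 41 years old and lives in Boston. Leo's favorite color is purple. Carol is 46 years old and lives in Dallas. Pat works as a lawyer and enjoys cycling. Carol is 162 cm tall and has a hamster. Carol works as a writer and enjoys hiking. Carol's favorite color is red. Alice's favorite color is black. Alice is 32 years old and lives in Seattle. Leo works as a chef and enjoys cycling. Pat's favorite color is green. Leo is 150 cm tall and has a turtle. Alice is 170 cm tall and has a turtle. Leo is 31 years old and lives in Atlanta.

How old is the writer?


The writer is Carol, age 46

46


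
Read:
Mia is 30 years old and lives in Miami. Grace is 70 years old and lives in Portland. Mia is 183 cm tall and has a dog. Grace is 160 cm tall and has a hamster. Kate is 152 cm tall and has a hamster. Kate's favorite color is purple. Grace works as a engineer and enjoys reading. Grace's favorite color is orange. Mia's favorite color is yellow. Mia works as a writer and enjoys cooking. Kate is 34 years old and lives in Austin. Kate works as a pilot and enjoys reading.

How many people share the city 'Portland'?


Count: 1

1


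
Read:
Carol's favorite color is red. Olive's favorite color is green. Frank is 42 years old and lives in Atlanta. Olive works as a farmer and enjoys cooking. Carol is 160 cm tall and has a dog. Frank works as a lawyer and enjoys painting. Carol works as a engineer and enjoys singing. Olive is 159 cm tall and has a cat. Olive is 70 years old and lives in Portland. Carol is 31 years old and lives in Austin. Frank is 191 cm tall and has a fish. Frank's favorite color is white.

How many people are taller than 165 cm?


Taller than 165: 1

1


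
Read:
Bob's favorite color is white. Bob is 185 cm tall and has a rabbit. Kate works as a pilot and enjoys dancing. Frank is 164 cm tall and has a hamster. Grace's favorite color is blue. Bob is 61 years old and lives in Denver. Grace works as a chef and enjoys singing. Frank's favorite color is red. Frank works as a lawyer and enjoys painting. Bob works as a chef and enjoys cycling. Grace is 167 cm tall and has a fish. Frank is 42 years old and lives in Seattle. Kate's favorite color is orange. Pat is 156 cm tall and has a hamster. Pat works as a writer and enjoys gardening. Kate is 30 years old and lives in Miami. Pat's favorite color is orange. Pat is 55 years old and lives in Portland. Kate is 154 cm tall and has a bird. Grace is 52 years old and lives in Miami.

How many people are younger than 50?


Filter: 2

2


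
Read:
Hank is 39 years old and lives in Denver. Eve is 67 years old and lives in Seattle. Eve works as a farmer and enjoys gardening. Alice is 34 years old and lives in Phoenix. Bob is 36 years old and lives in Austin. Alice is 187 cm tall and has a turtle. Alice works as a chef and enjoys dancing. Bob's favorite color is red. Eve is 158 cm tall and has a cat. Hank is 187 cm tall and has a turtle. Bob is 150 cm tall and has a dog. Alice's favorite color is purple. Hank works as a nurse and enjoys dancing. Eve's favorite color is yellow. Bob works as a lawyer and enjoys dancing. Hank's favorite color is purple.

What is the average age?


Sum=176, n=4, avg=44

44


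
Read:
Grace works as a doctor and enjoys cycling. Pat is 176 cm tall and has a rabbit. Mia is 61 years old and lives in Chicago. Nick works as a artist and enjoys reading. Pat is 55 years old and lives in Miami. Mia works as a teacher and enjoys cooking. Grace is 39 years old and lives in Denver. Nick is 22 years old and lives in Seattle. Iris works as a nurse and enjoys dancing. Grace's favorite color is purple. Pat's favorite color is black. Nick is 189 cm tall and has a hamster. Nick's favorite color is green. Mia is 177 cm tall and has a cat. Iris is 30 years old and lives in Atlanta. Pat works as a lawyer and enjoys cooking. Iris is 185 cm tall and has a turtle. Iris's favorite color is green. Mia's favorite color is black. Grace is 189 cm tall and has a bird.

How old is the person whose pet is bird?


Person with pet=bird is Grace, age 39

39


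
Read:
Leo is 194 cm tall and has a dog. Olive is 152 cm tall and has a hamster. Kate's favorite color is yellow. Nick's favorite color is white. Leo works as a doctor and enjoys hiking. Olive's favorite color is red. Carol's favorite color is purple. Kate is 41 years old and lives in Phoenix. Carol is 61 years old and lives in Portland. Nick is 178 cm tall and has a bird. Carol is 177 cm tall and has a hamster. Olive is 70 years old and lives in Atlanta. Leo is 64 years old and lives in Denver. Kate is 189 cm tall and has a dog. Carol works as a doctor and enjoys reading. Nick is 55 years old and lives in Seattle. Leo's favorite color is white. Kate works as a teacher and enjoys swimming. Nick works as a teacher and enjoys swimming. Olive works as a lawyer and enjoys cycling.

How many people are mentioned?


People: Leo, Olive, Kate, Carol, Nick. Count = 5

5


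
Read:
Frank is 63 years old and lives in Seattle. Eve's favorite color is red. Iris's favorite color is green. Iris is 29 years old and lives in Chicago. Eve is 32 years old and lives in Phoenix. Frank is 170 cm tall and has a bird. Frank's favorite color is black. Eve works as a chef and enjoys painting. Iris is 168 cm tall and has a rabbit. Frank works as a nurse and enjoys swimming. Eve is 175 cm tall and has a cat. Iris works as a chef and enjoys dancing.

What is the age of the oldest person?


Oldest: Frank at 63

63


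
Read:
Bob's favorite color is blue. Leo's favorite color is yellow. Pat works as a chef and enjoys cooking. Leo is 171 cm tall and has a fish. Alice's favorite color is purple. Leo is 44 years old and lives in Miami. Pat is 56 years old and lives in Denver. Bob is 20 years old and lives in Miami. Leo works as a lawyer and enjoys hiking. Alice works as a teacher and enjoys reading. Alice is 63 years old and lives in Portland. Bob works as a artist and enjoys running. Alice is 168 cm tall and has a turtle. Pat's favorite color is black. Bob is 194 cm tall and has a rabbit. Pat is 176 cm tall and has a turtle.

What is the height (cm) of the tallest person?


Tallest: Bob at 194 cm

194


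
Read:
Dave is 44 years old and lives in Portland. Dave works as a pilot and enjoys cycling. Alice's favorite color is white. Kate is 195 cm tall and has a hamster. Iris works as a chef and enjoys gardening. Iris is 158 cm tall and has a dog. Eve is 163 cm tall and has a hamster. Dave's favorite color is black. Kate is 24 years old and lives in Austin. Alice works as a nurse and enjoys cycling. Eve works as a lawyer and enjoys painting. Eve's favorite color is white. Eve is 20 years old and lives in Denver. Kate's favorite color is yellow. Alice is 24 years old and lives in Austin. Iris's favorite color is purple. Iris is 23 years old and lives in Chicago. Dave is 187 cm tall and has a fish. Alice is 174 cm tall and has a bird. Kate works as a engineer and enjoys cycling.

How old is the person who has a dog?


Person with dog is Iris, age 23

23


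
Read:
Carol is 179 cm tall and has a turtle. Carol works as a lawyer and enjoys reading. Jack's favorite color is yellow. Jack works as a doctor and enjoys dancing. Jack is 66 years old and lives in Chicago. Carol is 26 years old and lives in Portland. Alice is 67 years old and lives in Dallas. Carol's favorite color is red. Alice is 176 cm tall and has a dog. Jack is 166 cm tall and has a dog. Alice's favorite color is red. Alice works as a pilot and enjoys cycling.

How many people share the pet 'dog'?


Count: 2

2


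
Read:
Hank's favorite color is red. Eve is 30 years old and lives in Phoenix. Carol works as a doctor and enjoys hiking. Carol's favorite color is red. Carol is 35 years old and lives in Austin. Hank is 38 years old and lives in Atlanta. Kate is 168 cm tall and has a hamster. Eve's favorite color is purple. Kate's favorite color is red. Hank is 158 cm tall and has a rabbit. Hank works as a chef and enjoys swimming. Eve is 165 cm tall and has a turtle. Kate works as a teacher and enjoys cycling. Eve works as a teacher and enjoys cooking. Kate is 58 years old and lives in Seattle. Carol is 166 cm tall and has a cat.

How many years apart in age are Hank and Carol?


38 vs 35, diff = 3

3


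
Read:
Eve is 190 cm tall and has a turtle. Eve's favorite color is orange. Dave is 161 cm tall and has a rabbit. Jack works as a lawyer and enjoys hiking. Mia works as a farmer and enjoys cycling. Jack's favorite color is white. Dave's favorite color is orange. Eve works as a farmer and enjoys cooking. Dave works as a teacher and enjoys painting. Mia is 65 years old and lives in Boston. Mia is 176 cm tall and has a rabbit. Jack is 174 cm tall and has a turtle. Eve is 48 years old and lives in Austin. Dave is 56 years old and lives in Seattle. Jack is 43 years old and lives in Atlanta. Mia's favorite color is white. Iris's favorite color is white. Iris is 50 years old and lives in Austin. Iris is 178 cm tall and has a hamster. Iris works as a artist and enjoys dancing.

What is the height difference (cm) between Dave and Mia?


|161 - 176| = 15

15


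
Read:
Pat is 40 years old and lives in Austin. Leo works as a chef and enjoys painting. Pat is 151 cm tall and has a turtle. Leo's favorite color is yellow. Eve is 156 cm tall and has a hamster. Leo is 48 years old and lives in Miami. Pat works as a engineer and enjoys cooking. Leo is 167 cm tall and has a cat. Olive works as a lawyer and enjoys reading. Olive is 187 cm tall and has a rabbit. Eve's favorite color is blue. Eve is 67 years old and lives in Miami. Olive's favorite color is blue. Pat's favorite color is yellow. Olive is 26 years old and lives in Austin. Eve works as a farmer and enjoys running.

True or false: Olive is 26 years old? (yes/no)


Olive is actually 26. yes

yes


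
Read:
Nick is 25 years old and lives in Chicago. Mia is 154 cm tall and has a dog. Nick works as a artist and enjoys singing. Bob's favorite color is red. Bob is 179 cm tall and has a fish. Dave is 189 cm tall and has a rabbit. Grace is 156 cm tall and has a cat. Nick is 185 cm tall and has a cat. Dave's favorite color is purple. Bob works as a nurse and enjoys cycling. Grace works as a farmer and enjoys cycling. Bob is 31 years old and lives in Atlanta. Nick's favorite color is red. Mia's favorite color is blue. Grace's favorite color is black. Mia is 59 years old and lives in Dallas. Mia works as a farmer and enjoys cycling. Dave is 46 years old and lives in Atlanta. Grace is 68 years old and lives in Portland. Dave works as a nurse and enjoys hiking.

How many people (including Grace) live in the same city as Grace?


Grace lives in Portland. Count = 1

1


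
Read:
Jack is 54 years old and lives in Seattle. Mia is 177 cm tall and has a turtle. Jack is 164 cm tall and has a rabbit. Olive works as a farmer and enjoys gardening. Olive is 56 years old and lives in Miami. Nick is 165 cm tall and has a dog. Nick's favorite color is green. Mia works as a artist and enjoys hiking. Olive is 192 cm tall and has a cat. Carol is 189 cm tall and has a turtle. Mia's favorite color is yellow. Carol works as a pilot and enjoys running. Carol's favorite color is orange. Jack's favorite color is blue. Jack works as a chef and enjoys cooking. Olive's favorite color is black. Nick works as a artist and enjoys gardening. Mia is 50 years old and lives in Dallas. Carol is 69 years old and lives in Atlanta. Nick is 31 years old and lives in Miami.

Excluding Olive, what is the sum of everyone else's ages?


Sum (excluding Olive): 204

204


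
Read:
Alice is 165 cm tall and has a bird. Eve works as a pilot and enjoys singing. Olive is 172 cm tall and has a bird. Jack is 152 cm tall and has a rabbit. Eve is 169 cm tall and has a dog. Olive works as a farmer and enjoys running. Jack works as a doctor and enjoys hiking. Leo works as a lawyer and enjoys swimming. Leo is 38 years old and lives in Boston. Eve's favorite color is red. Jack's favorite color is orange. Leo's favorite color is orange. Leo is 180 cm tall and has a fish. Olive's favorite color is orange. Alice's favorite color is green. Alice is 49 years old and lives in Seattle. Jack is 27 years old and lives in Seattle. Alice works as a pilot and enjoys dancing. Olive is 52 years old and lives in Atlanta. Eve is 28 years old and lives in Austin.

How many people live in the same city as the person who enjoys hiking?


Person with hobby hiking is Jack, city Seattle. Count = 2

2


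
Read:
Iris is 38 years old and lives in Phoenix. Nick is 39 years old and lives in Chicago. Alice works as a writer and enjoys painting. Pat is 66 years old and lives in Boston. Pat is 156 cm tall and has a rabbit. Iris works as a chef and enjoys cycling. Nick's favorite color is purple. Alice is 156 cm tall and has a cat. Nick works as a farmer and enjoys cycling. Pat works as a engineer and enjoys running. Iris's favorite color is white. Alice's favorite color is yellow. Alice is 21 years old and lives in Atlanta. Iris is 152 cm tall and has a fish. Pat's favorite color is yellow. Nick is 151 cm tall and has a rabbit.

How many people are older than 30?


Filter: 3

3


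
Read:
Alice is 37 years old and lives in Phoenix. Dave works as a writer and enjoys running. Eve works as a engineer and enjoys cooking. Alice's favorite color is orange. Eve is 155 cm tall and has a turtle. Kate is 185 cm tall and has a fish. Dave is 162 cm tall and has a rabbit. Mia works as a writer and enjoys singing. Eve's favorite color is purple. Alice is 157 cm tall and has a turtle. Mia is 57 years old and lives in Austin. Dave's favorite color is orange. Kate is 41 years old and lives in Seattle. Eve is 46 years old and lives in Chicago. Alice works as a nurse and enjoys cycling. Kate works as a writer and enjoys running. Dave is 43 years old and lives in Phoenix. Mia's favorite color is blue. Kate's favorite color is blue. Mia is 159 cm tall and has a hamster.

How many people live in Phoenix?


Count in Phoenix: 2

2


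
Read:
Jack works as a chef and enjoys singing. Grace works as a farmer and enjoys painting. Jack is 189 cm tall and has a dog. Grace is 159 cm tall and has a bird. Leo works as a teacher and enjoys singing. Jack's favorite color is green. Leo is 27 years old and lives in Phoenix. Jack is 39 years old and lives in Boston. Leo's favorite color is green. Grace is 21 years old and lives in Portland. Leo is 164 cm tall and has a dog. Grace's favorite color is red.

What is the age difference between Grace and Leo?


|21 - 27| = 6

6


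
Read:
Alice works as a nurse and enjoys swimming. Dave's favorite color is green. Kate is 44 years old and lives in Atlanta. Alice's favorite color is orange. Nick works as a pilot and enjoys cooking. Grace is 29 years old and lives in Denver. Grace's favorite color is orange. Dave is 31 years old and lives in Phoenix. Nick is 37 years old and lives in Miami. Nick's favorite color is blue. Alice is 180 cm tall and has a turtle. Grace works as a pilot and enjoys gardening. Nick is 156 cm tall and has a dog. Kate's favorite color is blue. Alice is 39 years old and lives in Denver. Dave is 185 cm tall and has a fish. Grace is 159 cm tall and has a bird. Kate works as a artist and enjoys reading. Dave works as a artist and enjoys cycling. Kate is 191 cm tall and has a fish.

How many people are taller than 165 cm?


Taller than 165: 3

3


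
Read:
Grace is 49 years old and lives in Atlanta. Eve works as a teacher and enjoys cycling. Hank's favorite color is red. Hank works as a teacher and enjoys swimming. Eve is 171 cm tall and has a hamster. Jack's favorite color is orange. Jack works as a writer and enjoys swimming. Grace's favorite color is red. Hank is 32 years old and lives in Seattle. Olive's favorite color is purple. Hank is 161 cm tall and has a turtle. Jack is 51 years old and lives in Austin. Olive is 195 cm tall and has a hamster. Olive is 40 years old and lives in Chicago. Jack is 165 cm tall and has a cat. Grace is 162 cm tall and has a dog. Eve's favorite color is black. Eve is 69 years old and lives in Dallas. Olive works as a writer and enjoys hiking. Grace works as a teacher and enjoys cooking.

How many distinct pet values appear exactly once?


Unique pet values: 3

3


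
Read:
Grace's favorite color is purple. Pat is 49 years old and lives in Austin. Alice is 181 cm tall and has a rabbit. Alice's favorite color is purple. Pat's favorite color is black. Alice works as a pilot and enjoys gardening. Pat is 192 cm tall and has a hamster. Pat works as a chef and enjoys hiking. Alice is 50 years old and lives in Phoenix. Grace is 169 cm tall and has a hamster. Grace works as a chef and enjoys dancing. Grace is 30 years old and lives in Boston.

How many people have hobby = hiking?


Count: 1

1


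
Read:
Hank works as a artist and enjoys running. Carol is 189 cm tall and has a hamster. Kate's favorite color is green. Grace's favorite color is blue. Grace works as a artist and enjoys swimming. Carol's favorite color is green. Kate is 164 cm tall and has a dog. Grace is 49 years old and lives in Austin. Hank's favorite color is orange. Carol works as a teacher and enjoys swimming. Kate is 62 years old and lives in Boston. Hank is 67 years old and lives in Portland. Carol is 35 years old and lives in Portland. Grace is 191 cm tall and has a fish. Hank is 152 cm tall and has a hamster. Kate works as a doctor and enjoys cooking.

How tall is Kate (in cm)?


Kate is 164 cm tall

164


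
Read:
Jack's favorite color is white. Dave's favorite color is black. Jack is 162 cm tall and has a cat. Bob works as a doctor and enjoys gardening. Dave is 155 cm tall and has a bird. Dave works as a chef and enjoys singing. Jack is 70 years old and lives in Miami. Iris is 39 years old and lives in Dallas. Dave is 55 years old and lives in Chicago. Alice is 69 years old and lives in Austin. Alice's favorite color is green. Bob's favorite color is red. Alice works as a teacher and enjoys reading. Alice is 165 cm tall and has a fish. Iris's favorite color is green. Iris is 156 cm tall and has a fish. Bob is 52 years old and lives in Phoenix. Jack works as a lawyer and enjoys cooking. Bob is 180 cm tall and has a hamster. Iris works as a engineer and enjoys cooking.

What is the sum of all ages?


39+70+52+55+69 = 285

285


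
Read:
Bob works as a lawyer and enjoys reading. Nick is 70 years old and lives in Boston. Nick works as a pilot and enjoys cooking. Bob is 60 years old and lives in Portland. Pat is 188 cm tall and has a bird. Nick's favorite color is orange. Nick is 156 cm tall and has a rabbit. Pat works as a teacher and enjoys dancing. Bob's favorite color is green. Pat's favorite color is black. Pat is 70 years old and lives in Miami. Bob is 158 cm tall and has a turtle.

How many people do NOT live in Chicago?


Not in Chicago: 3

3


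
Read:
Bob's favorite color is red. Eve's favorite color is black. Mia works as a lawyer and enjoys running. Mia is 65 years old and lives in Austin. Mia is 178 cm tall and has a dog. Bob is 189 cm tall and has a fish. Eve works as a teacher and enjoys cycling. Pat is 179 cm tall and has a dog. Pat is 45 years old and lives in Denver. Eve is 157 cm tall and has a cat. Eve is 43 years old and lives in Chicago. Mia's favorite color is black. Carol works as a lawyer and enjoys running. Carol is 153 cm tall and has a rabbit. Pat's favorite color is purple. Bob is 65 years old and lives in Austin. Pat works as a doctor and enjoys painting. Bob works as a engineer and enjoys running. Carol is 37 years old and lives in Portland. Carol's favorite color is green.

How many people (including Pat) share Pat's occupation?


Pat is a doctor. Count = 1

1


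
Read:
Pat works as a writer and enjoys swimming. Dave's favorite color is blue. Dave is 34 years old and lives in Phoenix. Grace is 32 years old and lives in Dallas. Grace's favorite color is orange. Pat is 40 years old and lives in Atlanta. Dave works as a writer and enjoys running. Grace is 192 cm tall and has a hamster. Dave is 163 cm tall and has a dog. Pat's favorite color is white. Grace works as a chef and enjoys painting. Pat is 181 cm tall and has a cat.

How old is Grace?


Grace is 32 years old

32


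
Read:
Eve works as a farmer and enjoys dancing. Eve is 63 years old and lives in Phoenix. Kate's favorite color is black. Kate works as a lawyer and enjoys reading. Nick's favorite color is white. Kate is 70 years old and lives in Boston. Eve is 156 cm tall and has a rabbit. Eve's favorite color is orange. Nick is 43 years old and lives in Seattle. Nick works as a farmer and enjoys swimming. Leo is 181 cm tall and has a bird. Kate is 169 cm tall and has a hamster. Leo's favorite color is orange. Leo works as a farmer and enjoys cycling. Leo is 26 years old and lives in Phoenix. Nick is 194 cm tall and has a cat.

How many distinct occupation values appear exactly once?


Unique occupation values: 1

1


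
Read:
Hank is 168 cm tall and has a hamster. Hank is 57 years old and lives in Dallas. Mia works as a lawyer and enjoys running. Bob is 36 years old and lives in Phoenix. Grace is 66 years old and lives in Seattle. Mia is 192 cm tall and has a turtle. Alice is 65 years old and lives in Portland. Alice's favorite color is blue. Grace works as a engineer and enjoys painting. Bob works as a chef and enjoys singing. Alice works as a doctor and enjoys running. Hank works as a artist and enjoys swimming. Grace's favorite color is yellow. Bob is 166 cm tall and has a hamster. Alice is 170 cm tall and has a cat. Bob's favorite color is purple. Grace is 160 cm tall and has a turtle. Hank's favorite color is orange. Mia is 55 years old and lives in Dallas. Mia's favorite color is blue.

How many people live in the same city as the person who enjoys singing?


Person with hobby singing is Bob, city Phoenix. Count = 1

1


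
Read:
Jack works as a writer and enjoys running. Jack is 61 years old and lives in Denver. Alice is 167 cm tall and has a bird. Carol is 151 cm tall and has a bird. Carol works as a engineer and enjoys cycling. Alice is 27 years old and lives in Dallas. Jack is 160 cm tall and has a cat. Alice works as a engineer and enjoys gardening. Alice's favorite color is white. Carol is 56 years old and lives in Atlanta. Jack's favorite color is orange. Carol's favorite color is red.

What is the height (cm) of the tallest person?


Tallest: Alice at 167 cm

167


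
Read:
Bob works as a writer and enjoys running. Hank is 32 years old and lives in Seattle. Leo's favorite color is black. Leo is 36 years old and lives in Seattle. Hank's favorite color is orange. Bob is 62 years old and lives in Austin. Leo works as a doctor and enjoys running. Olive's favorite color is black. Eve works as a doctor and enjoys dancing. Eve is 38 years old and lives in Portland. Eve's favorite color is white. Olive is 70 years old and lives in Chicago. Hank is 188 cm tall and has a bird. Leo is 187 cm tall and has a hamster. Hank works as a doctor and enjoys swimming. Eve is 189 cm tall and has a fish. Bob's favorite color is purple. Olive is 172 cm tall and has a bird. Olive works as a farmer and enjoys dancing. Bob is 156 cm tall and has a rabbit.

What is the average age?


Sum=238, n=5, avg=47.6

47.6


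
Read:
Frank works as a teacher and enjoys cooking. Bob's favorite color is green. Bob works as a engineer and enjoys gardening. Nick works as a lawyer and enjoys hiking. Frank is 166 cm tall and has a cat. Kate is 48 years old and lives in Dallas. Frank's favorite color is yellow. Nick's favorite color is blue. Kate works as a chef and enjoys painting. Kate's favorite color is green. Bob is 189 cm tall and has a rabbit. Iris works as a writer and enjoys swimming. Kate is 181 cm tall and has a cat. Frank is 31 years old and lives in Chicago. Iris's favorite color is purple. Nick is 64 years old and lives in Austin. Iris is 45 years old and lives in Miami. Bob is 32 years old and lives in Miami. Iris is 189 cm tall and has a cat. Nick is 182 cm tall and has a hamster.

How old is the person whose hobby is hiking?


Person with hobby=hiking is Nick, age 64

64


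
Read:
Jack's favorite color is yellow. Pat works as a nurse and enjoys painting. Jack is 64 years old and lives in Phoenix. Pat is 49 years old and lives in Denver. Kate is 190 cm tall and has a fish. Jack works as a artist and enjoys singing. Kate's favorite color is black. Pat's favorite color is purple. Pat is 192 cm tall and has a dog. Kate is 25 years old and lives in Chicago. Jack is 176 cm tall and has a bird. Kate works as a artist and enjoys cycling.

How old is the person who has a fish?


Person with fish is Kate, age 25

25


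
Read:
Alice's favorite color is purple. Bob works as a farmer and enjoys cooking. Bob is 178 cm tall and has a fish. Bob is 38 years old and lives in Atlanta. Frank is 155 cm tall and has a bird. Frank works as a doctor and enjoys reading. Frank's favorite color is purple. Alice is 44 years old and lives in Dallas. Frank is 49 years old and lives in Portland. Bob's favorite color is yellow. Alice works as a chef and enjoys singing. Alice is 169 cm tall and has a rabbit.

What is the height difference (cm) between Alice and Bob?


|169 - 178| = 9

9


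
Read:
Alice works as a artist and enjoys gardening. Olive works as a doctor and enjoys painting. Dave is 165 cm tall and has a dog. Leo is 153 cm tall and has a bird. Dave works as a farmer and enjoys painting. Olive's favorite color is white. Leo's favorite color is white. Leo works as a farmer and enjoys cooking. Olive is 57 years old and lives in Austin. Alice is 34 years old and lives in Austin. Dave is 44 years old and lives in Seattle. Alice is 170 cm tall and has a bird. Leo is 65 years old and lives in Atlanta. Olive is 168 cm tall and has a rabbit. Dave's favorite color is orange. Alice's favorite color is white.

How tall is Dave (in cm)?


Dave is 165 cm tall

165
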